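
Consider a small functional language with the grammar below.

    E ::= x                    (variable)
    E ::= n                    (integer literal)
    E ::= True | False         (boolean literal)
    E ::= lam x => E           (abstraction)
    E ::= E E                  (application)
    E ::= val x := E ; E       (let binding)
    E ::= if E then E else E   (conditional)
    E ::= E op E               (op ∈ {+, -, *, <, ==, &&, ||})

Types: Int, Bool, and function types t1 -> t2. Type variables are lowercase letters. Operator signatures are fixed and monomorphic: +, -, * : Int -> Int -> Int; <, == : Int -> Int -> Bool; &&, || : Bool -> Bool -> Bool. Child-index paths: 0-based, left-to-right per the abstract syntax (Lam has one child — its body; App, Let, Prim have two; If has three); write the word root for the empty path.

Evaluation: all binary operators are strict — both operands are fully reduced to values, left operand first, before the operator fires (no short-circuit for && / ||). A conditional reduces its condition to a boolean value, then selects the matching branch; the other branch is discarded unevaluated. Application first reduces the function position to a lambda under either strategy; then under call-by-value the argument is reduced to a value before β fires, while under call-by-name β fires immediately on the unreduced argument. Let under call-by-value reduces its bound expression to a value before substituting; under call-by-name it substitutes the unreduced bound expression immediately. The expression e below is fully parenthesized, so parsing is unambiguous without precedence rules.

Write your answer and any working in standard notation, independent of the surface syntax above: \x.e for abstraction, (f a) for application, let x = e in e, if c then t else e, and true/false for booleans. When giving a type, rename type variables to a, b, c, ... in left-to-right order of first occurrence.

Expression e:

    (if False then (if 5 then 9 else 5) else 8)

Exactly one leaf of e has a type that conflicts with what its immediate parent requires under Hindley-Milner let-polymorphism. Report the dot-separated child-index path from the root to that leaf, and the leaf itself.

Answer: 1.0 : 5

Trace:
  unify Bool ~ Bool
  unify Int ~ Bool
  FAIL: mismatch Int ~ Bool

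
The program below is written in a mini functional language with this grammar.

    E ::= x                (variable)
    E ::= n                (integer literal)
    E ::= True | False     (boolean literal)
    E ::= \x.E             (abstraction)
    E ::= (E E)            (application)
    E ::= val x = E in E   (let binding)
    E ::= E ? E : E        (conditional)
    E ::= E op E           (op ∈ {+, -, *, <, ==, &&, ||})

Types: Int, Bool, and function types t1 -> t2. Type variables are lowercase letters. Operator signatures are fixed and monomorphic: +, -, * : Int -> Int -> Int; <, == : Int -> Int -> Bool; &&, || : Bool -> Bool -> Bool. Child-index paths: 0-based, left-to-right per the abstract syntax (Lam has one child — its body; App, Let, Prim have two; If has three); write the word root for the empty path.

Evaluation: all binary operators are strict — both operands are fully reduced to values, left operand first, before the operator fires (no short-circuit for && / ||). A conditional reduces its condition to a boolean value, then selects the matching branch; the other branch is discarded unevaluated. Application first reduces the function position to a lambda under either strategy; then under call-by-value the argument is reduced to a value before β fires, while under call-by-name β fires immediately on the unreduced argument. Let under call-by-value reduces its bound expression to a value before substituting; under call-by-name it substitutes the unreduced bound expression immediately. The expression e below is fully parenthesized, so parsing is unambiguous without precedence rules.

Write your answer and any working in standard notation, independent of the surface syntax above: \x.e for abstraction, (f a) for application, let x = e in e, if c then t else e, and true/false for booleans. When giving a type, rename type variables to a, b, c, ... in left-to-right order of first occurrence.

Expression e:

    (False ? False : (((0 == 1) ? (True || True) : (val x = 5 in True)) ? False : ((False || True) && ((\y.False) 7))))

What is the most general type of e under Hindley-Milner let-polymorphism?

Working:
  unify Bool ~ Bool
  unify Int ~ Int
  unify Int ~ Int
  unify Bool ~ Bool
  unify Bool ~ Bool
  unify Bool ~ Bool
let x : Int
  unify Bool ~ Bool
  unify Bool ~ Bool
  unify Bool ~ Bool
  unify Bool ~ Bool
  unify Bool ~ Bool
\y._ : a -> Bool
  unify a -> Bool ~ Int -> b
  unify a ~ Int
  unify Bool ~ b
_ _ : Bool
  unify Bool ~ Bool
  unify Bool ~ Bool
  unify Bool ~ Bool

Answer: Bool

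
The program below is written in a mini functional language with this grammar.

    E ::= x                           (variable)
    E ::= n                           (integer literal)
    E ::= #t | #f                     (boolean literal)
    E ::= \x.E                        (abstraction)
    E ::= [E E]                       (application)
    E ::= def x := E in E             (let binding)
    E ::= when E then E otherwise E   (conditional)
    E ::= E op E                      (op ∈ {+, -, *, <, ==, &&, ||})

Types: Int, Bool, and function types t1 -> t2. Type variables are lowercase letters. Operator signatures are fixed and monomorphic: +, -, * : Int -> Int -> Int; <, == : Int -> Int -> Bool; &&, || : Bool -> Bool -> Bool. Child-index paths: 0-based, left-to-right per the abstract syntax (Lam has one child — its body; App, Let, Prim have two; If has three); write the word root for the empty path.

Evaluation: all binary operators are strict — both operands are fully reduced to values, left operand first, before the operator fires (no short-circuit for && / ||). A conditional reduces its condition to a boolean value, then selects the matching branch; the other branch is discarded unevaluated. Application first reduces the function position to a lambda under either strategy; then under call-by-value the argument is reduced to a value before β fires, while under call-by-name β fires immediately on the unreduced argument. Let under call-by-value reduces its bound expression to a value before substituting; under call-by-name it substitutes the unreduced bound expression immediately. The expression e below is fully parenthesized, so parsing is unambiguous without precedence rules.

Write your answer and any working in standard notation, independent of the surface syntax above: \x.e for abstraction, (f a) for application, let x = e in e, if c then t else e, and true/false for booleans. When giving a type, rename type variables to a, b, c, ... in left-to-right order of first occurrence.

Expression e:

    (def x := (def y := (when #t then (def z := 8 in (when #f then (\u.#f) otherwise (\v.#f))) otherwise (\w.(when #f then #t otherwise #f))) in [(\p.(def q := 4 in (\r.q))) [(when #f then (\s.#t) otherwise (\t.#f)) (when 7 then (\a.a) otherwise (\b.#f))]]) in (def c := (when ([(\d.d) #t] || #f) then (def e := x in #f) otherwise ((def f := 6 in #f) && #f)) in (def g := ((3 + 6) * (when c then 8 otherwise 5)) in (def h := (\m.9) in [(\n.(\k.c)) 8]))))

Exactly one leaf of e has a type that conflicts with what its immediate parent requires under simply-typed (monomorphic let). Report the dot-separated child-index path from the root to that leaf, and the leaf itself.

Answer: 0.1.1.1.0 : 7

Working:
  unify Bool ~ Bool
let z : Int
  unify Bool ~ Bool
\u._ : a -> Bool
\v._ : b -> Bool
  unify a -> Bool ~ b -> Bool
  unify a ~ b
  unify Bool ~ Bool
  unify Bool ~ Bool
  unify Bool ~ Bool
\w._ : c -> Bool
  unify b -> Bool ~ c -> Bool
  unify b ~ c
  unify Bool ~ Bool
let y : c -> Bool
let q : Int
q : Int
\r._ : e -> Int
\p._ : d -> e -> Int
  unify Bool ~ Bool
\s._ : f -> Bool
\t._ : g -> Bool
  unify f -> Bool ~ g -> Bool
  unify f ~ g
  unify Bool ~ Bool
  unify Int ~ Bool
  FAIL: mismatch Int ~ Bool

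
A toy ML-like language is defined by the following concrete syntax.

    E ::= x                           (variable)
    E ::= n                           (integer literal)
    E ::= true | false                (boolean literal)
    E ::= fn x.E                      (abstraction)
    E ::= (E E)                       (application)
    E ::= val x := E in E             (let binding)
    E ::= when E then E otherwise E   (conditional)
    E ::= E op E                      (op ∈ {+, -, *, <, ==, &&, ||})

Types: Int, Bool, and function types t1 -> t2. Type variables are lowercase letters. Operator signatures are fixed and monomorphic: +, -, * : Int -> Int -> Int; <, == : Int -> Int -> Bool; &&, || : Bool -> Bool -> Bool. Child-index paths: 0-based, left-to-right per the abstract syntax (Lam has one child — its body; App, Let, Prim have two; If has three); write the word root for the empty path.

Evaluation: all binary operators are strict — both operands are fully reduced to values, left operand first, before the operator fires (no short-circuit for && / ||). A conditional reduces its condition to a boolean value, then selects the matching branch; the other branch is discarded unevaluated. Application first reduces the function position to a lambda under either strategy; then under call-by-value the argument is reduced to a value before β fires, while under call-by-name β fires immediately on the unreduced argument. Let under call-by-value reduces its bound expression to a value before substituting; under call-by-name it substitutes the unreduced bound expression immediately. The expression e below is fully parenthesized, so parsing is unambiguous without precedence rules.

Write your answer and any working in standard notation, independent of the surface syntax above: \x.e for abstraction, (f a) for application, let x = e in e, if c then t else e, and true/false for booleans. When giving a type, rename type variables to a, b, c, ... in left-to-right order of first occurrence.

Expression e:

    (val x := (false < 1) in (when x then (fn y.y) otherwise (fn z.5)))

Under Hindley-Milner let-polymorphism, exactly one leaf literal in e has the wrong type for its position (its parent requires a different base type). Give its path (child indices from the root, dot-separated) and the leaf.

Answer: 0.0 : false

Trace:
  unify Bool ~ Int
  FAIL: mismatch Bool ~ Int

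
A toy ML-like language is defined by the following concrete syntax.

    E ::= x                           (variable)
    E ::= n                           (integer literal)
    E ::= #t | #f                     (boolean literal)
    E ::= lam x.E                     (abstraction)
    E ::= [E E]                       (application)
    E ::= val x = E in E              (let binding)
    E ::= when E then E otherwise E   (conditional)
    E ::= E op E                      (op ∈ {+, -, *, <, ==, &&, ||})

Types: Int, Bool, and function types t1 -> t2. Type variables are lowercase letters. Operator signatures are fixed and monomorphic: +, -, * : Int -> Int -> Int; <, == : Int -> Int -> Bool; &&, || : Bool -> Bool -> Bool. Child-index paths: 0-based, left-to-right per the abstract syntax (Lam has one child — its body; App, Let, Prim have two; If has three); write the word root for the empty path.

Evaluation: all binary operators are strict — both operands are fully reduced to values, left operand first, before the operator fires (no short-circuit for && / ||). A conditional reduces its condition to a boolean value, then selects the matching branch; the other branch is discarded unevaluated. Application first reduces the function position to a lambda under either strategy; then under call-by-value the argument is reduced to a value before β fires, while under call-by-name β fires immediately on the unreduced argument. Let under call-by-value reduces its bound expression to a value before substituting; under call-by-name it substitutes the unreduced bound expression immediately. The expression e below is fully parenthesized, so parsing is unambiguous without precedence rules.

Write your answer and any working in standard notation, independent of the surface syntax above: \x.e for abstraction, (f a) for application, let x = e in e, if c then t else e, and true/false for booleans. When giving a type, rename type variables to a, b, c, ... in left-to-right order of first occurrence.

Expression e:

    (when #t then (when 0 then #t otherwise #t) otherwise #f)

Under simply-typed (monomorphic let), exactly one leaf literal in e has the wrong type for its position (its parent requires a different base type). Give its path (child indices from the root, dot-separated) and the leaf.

Working:
  unify Bool ~ Bool
  unify Int ~ Bool
  FAIL: mismatch Int ~ Bool

Answer: 1.0 : 0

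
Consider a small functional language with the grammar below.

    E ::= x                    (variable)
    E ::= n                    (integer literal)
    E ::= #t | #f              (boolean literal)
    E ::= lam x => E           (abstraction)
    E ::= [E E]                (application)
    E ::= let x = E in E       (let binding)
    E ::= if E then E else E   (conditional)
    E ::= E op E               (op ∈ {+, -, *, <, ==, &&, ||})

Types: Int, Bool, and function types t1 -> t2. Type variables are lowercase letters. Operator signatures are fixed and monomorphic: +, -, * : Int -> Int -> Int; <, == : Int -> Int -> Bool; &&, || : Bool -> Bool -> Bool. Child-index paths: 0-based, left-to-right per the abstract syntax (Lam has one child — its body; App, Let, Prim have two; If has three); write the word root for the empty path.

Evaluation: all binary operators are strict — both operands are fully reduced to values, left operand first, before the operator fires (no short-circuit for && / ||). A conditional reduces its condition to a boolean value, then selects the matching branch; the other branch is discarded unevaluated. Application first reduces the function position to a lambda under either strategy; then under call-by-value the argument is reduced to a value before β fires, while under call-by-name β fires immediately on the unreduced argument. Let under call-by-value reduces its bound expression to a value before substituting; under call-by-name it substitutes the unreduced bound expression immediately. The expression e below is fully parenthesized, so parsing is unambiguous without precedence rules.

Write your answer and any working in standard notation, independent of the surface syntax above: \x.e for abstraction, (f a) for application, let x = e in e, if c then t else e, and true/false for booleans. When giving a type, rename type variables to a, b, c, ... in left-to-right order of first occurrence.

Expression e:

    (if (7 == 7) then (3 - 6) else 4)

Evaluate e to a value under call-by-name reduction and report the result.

Working:
step 0: (if (7 == 7) then (3 - 6) else 4)
step 1: [delta@0] (if true then (3 - 6) else 4)
step 2: [if@root] (3 - 6)
step 3: [delta@root] -3

Answer: -3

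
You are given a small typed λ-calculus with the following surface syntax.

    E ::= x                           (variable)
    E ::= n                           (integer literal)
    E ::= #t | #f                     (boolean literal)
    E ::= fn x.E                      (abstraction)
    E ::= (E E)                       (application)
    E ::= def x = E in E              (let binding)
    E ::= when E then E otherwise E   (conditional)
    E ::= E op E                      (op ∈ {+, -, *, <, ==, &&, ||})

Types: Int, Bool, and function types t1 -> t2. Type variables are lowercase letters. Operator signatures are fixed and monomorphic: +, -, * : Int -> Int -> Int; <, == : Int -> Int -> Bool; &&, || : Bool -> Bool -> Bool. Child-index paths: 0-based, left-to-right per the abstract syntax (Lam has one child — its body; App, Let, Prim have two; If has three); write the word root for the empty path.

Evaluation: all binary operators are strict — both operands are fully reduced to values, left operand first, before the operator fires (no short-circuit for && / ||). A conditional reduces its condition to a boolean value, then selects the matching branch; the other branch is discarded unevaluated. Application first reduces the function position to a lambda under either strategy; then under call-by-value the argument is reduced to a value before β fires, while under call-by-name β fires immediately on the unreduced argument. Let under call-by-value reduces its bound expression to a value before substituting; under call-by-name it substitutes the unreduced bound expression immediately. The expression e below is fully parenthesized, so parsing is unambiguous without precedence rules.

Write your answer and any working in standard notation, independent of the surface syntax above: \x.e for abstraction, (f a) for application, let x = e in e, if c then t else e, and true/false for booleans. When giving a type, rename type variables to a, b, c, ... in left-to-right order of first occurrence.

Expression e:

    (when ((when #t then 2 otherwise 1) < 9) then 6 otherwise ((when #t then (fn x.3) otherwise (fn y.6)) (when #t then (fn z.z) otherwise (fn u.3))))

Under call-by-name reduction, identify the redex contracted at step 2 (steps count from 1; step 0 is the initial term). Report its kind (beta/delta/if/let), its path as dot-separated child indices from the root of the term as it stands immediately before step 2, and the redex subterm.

Answer: delta at 0 : (2 < 9)

Derivation:
step 0: (if ((if true then 2 else 1) < 9) then 6 else ((if true then (\x.3) else (\y.6)) (if true then (\z.z) else (\u.3))))
step 1: [if@0.0] (if (2 < 9) then 6 else ((if true then (\x.3) else (\y.6)) (if true then (\z.z) else (\u.3))))
step 2: [delta@0] (if true then 6 else ((if true then (\x.3) else (\y.6)) (if true then (\z.z) else (\u.3))))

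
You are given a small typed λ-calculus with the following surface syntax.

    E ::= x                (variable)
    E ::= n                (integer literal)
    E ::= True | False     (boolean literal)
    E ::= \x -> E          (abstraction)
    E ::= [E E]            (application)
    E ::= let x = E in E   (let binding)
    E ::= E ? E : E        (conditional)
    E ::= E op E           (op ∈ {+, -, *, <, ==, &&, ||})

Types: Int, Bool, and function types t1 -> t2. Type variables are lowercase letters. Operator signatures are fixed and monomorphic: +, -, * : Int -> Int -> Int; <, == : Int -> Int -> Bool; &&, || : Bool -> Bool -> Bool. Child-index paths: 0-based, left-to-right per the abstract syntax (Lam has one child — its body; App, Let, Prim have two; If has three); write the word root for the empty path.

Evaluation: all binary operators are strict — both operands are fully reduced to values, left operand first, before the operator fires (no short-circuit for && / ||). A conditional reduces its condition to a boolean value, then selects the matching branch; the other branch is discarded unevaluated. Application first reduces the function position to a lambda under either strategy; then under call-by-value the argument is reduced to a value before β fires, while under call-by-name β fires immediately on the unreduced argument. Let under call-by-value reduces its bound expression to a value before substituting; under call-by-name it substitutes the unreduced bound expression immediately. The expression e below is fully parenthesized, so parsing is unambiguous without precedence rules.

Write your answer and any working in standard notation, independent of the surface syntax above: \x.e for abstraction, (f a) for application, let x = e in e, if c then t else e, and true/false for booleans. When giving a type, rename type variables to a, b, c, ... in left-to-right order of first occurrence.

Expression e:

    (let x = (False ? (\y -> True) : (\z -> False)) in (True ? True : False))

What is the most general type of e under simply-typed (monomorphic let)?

Answer: Bool

Derivation:
  unify Bool ~ Bool
\y._ : a -> Bool
\z._ : b -> Bool
  unify a -> Bool ~ b -> Bool
  unify a ~ b
  unify Bool ~ Bool
let x : b -> Bool
  unify Bool ~ Bool
  unify Bool ~ Bool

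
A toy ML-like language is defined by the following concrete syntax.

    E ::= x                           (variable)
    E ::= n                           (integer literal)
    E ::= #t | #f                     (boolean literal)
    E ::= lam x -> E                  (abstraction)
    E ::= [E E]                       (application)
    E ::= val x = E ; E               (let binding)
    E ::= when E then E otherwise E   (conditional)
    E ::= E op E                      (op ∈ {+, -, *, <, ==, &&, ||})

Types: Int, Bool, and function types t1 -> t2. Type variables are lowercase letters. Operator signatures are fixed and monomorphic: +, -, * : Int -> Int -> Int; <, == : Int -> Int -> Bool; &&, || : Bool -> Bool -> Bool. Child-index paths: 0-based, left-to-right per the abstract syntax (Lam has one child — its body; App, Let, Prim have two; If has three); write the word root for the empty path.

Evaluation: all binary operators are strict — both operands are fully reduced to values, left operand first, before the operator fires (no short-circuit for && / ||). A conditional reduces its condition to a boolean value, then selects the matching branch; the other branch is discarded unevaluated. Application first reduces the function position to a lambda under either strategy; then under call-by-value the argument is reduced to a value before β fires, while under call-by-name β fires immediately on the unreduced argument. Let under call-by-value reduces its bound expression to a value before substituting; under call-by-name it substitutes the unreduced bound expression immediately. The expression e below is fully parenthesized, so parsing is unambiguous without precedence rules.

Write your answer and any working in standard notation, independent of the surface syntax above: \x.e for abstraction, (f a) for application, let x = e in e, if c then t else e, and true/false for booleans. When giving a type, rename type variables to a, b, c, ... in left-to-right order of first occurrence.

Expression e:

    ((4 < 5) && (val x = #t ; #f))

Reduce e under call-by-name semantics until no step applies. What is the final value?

Working:
step 0: ((4 < 5) && (let x = true in false))
step 1: [delta@0] (true && (let x = true in false))
step 2: [let@1] (true && false)
step 3: [delta@root] false

Answer: false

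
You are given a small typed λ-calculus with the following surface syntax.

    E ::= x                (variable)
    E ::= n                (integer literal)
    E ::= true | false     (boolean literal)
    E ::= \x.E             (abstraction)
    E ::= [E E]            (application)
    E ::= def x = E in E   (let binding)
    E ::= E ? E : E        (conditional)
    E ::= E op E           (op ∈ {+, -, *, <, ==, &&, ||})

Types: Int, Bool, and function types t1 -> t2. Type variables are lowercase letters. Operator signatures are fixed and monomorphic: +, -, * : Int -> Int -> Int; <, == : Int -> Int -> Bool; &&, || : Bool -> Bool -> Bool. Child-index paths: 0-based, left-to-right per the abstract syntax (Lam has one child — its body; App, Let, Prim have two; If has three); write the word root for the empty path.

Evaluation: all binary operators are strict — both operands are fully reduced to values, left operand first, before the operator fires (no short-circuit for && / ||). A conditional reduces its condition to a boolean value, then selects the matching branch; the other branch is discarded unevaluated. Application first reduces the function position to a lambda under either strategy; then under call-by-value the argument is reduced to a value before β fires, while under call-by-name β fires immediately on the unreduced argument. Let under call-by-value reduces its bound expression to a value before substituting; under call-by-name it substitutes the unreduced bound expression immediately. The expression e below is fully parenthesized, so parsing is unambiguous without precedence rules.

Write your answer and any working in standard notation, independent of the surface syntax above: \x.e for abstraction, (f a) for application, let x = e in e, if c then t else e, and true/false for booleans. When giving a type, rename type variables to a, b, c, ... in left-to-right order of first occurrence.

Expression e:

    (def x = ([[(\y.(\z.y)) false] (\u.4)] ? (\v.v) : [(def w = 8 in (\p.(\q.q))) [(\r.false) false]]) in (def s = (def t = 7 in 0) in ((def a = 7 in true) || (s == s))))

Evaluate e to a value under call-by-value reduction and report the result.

Working:
step 0: (let x = (if (((\y.(\z.y)) false) (\u.4)) then (\v.v) else ((let w = 8 in (\p.(\q.q))) ((\r.false) false))) in (let s = (let t = 7 in 0) in ((let a = 7 in true) || (s == s))))
step 1: [beta@0.0.0] (let x = (if ((\z.false) (\u.4)) then (\v.v) else ((let w = 8 in (\p.(\q.q))) ((\r.false) false))) in (let s = (let t = 7 in 0) in ((let a = 7 in true) || (s == s))))
step 2: [beta@0.0] (let x = (if false then (\v.v) else ((let w = 8 in (\p.(\q.q))) ((\r.false) false))) in (let s = (let t = 7 in 0) in ((let a = 7 in true) || (s == s))))
step 3: [if@0] (let x = ((let w = 8 in (\p.(\q.q))) ((\r.false) false)) in (let s = (let t = 7 in 0) in ((let a = 7 in true) || (s == s))))
step 4: [let@0.0] (let x = ((\p.(\q.q)) ((\r.false) false)) in (let s = (let t = 7 in 0) in ((let a = 7 in true) || (s == s))))
step 5: [beta@0.1] (let x = ((\p.(\q.q)) false) in (let s = (let t = 7 in 0) in ((let a = 7 in true) || (s == s))))
step 6: [beta@0] (let x = (\q.q) in (let s = (let t = 7 in 0) in ((let a = 7 in true) || (s == s))))
step 7: [let@root] (let s = (let t = 7 in 0) in ((let a = 7 in true) || (s == s)))
step 8: [let@0] (let s = 0 in ((let a = 7 in true) || (s == s)))
step 9: [let@root] ((let a = 7 in true) || (0 == 0))
step 10: [let@0] (true || (0 == 0))
step 11: [delta@1] (true || true)
step 12: [delta@root] true

Answer: true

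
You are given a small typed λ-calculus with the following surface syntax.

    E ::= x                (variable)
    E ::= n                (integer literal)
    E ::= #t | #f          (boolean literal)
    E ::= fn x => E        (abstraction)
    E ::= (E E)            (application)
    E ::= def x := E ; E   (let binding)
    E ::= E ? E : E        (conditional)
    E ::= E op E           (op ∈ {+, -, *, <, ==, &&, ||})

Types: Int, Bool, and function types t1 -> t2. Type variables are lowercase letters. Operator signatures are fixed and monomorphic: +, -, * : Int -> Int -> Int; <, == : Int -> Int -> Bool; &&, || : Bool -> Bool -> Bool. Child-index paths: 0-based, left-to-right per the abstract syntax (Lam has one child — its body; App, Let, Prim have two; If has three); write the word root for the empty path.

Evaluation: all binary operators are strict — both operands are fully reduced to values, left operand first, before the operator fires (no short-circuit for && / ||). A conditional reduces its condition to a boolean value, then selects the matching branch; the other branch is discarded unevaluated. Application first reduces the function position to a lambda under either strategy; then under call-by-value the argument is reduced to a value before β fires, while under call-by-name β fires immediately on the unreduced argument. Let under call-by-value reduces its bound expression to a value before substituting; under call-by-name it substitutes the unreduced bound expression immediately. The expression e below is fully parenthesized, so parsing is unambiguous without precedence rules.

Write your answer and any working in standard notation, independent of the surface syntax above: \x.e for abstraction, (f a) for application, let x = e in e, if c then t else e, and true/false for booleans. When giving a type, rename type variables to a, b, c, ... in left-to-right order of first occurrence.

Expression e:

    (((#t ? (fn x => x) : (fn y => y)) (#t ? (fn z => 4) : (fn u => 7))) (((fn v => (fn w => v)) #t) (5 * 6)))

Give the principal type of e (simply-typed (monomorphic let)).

Answer: Int

Working:
  unify Bool ~ Bool
x : a
\x._ : a -> a
y : b
\y._ : b -> b
  unify a -> a ~ b -> b
  unify a ~ b
  unify b ~ b
  unify Bool ~ Bool
\z._ : c -> Int
\u._ : d -> Int
  unify c -> Int ~ d -> Int
  unify c ~ d
  unify Int ~ Int
  unify b -> b ~ (d -> Int) -> e
  unify b ~ d -> Int
  unify d -> Int ~ e
_ _ : d -> Int
v : f
\w._ : g -> f
\v._ : f -> g -> f
  unify f -> g -> f ~ Bool -> h
  unify f ~ Bool
  unify g -> Bool ~ h
_ _ : g -> Bool
  unify Int ~ Int
  unify Int ~ Int
  unify g -> Bool ~ Int -> i
  unify g ~ Int
  unify Bool ~ i
_ _ : Bool
  unify d -> Int ~ Bool -> j
  unify d ~ Bool
  unify Int ~ j
_ _ : Int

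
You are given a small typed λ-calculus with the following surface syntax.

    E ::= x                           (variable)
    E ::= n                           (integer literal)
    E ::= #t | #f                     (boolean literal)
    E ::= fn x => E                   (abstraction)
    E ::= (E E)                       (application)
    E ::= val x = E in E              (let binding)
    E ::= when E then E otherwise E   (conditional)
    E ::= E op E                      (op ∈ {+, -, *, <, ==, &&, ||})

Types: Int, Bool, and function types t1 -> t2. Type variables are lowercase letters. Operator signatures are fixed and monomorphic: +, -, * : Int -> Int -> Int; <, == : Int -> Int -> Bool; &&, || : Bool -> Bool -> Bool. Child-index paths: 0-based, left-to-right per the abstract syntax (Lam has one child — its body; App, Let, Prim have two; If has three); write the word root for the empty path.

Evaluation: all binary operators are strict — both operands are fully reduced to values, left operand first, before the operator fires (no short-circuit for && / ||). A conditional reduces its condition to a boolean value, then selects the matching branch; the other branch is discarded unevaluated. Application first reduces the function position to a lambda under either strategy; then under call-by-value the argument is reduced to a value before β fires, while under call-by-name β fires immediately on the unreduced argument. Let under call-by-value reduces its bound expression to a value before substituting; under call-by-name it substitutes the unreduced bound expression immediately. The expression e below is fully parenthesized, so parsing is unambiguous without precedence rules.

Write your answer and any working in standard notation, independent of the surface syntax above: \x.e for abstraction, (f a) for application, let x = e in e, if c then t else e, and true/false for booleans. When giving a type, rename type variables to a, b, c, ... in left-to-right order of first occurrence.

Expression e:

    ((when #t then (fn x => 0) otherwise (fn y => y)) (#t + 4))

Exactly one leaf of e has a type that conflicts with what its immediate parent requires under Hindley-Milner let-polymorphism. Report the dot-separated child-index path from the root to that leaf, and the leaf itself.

Answer: 1.0 : true

Working:
  unify Bool ~ Bool
\x._ : a -> Int
y : b
\y._ : b -> b
  unify a -> Int ~ b -> b
  unify a ~ b
  unify Int ~ b
  unify Bool ~ Int
  FAIL: mismatch Bool ~ Int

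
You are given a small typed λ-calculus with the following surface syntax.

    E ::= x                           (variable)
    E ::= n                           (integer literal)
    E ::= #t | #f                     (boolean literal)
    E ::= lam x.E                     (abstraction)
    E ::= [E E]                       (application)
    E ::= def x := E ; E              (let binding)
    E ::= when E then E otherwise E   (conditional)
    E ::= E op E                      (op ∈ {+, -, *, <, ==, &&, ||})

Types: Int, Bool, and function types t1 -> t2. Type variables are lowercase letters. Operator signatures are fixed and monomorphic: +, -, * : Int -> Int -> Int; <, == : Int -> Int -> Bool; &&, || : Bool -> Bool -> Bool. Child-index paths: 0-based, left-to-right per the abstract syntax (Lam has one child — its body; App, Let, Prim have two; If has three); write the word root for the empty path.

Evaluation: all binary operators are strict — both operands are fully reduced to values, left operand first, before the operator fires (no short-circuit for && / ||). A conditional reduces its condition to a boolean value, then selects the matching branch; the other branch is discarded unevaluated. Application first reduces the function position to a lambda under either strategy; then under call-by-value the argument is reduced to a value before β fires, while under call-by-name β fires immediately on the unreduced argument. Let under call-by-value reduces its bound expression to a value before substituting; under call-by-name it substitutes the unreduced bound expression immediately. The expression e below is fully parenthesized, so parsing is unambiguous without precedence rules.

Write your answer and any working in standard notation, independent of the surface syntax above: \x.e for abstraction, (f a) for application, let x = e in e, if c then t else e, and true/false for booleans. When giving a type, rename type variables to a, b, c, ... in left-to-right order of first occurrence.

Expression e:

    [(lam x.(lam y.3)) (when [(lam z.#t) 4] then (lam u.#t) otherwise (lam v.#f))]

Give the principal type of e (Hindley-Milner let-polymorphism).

Answer: a -> Int

Trace:
\y._ : b -> Int
\x._ : a -> b -> Int
\z._ : c -> Bool
  unify c -> Bool ~ Int -> d
  unify c ~ Int
  unify Bool ~ d
_ _ : Bool
  unify Bool ~ Bool
\u._ : e -> Bool
\v._ : f -> Bool
  unify e -> Bool ~ f -> Bool
  unify e ~ f
  unify Bool ~ Bool
  unify a -> b -> Int ~ (f -> Bool) -> g
  unify a ~ f -> Bool
  unify b -> Int ~ g
_ _ : b -> Int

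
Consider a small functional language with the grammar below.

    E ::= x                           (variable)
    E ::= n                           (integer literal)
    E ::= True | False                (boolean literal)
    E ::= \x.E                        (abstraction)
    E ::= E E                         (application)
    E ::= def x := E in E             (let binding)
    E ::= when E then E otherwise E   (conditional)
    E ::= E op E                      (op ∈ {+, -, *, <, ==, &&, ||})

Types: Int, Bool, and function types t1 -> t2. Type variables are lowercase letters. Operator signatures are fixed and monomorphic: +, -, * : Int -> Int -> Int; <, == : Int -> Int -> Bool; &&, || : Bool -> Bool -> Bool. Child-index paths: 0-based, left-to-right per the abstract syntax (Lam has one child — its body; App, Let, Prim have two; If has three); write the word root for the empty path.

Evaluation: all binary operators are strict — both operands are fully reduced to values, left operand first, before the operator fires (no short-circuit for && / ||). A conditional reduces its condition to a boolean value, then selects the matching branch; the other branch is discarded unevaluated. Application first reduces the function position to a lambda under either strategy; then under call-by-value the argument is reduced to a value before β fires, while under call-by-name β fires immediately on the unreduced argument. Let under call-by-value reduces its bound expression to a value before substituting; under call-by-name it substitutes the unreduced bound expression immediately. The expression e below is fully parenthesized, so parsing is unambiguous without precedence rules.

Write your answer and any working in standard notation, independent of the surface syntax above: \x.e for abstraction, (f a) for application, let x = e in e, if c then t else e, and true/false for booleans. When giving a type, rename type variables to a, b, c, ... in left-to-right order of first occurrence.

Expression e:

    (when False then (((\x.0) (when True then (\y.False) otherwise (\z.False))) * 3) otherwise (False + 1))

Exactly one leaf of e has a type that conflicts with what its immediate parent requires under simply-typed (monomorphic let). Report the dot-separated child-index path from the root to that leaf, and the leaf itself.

Answer: 2.0 : false

Trace:
  unify Bool ~ Bool
\x._ : a -> Int
  unify Bool ~ Bool
\y._ : b -> Bool
\z._ : c -> Bool
  unify b -> Bool ~ c -> Bool
  unify b ~ c
  unify Bool ~ Bool
  unify a -> Int ~ (c -> Bool) -> d
  unify a ~ c -> Bool
  unify Int ~ d
_ _ : Int
  unify Int ~ Int
  unify Int ~ Int
  unify Bool ~ Int
  FAIL: mismatch Bool ~ Int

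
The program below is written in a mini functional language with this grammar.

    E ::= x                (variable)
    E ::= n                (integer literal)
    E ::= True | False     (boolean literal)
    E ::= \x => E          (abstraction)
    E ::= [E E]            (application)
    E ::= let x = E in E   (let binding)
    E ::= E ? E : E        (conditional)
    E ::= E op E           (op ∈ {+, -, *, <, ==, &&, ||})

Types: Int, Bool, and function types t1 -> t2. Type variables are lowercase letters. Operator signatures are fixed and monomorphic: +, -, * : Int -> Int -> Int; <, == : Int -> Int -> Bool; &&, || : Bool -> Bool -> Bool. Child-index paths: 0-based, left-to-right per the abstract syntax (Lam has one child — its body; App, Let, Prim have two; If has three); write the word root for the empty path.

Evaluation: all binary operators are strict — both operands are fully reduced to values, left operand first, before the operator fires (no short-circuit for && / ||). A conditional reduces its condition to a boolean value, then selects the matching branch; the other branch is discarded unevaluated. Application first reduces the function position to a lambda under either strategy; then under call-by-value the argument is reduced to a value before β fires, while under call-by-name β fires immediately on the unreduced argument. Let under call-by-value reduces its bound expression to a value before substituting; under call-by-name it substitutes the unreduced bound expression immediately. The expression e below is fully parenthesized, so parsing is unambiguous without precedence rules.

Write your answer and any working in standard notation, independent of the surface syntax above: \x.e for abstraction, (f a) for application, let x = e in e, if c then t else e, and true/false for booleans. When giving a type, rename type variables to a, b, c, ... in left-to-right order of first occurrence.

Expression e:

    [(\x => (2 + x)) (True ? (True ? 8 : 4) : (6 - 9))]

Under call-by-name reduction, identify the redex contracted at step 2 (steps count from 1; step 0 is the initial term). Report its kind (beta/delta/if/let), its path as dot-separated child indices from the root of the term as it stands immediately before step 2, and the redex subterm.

Answer: if at 1 : (if true then (if true then 8 else 4) else (6 - 9))

Derivation:
step 0: ((\x.(2 + x)) (if true then (if true then 8 else 4) else (6 - 9)))
step 1: [beta@root] (2 + (if true then (if true then 8 else 4) else (6 - 9)))
step 2: [if@1] (2 + (if true then 8 else 4))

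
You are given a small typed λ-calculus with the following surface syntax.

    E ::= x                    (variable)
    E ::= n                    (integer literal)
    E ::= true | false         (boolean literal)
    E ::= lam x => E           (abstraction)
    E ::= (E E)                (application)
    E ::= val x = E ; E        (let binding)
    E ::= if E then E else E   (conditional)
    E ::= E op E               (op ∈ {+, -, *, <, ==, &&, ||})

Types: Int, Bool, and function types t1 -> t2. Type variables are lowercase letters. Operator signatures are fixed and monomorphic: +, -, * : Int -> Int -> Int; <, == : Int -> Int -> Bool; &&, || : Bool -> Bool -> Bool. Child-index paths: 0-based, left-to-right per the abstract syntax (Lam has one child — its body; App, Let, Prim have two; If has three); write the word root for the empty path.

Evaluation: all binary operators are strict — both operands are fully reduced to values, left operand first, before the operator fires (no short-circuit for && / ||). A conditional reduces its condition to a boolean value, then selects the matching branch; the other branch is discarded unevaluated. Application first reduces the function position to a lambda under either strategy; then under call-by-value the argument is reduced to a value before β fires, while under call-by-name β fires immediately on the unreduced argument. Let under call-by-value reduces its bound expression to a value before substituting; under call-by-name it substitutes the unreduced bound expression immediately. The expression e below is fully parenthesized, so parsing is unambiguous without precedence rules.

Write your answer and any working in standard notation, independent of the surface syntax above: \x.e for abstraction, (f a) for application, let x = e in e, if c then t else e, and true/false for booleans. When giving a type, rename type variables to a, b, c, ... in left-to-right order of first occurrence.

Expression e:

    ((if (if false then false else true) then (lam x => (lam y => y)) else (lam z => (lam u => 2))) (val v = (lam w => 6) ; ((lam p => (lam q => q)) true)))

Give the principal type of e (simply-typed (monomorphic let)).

Trace:
  unify Bool ~ Bool
  unify Bool ~ Bool
  unify Bool ~ Bool
y : b
\y._ : b -> b
\x._ : a -> b -> b
\u._ : d -> Int
\z._ : c -> d -> Int
  unify a -> b -> b ~ c -> d -> Int
  unify a ~ c
  unify b -> b ~ d -> Int
  unify b ~ d
  unify d ~ Int
\w._ : e -> Int
let v : e -> Int
q : g
\q._ : g -> g
\p._ : f -> g -> g
  unify f -> g -> g ~ Bool -> h
  unify f ~ Bool
  unify g -> g ~ h
_ _ : g -> g
  unify c -> Int -> Int ~ (g -> g) -> i
  unify c ~ g -> g
  unify Int -> Int ~ i
_ _ : Int -> Int

Answer: Int -> Int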